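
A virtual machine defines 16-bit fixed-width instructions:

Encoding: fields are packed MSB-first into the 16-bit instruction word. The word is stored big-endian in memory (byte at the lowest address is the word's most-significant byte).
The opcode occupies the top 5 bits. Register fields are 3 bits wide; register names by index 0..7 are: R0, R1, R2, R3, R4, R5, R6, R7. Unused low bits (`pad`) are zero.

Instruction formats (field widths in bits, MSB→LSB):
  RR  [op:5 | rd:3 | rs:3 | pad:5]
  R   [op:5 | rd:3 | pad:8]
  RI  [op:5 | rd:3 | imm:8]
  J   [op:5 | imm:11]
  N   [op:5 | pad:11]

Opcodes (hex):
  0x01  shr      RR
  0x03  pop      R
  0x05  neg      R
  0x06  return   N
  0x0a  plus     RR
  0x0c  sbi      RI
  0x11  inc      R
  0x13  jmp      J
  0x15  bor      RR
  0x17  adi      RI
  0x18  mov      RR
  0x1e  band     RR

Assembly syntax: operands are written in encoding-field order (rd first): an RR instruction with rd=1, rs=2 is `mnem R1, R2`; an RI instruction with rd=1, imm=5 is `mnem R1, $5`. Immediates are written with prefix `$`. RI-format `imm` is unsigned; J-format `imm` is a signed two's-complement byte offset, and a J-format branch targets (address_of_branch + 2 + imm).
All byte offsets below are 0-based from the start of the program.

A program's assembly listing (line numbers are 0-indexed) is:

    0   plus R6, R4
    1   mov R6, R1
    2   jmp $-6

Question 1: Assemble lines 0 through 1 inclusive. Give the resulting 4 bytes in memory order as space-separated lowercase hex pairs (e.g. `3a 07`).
56 80 c6 20

line 0 (plus): pack op=0xa:5|rd=6:3|rs=4:3|pad=0:5 = 0x5680; big→ 56 80
line 1 (mov): pack op=0x18:5|rd=6:3|rs=1:3|pad=0:5 = 0xc620; big→ c6 20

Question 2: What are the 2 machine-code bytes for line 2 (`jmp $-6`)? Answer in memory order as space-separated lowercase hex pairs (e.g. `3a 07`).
L2: jmp op=0x13:5|imm=-6:11 ⇒ 0x9ffa ⇒ big 9f fa

9f fa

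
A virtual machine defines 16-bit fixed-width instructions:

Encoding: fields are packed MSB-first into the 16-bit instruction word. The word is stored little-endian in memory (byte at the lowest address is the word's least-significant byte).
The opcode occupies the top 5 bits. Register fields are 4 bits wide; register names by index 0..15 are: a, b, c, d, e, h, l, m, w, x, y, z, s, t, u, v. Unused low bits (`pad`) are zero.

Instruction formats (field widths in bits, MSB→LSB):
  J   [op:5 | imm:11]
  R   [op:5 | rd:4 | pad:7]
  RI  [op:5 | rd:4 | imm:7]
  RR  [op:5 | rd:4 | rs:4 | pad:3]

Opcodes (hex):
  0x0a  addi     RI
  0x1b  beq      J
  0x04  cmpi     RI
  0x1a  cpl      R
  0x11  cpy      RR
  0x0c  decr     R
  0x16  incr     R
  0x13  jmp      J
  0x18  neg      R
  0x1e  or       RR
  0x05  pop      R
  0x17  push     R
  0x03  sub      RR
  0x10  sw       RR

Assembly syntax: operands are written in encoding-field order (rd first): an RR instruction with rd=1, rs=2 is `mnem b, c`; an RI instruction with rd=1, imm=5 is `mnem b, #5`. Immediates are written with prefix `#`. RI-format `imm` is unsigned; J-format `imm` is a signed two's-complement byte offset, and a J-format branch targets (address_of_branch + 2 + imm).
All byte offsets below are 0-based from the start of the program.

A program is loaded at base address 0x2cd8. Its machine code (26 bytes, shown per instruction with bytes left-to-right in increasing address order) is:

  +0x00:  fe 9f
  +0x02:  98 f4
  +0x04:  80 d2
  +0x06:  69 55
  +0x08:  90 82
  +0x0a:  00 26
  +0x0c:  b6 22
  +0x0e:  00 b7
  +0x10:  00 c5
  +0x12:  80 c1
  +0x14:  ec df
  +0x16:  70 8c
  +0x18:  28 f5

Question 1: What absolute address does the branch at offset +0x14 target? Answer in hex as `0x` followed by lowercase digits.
+0x14: ec df ⇒ word 0xdfec (little)
  opcode bits[15:11]=0x1b: beq/J
  imm: (w>>0)&0x7ff=0x7ec (s11→-20) → #-20
  target = base 0x2cd8 + off 0x14 + 2 + imm -20 = 0x2cda

0x2cda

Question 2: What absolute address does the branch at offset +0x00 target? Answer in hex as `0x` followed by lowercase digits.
+0x00: fe 9f ⇒ word 0x9ffe (little)
  top 5b → 0x13 → jmp [J]
  imm: (w>>0)&0x7ff=0x7fe (s11→-2) → #-2
  target = base 0x2cd8 + off 0x00 + 2 + imm -2 = 0x2cd8

0x2cd8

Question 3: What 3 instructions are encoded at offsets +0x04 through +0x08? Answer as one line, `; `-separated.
[04] 80 d2 → 0xd280
  op=0xd280>>11=0x1a ⇒ cpl (R)
  rd@[10:7]=0x5 ⇒ h
[06] 69 55 → 0x5569
  op=0x5569>>11=0xa ⇒ addi (RI)
  rd@[10:7]=0xa ⇒ y
  imm@[6:0]=0x69 ⇒ #105
[08] 90 82 → 0x8290
  op=0x8290>>11=0x10 ⇒ sw (RR)
  rd@[10:7]=0x5 ⇒ h
  rs@[6:3]=0x2 ⇒ c

cpl h; addi y, #105; sw h, c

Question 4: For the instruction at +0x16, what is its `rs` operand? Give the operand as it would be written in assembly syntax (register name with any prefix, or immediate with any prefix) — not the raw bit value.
u

+0x16: 70 8c ⇒ word 0x8c70 (little)
  op=0x8c70>>11=0x11 ⇒ cpy (RR)
  rd@[10:7]=0x8 ⇒ w
  rs@[6:3]=0xe ⇒ u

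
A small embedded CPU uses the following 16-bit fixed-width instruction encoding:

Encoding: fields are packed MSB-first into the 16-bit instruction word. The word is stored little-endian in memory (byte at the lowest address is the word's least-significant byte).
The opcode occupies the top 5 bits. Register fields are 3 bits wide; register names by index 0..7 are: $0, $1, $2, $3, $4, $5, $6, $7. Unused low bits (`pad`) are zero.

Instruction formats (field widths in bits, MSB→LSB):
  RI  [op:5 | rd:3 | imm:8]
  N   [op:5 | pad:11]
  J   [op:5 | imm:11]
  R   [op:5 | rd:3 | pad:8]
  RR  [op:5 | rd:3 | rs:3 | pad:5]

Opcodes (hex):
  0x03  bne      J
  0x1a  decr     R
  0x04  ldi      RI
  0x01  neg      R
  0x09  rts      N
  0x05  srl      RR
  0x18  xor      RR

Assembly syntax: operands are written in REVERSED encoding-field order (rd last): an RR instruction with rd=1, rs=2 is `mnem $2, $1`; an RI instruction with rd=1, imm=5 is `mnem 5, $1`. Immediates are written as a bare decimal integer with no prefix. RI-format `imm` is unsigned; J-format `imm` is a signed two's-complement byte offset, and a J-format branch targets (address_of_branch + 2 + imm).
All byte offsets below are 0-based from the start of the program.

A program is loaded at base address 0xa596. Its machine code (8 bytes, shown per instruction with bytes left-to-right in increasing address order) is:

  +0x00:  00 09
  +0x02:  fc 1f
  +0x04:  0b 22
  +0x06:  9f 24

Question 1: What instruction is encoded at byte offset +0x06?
ldi 159, $4

[06] 9f 24 → 0x249f
  opcode bits[15:11]=0x4: ldi/RI
  [10:8] rd=4 = $4
  [7:0] imm=159 = 159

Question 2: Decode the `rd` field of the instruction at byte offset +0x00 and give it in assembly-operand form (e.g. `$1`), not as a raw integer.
@+00  little-endian(00 09) = 0x0900
  opcode bits[15:11]=0x1: neg/R
  [10:8] rd=1 = $1

$1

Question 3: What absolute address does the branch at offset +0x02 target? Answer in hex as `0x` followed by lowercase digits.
0xa596

[02] fc 1f → 0x1ffc
  top 5b → 0x3 → bne [J]
  imm@[10:0]=0x7fc (s11→-4) ⇒ -4
  target = base 0xa596 + off 0x02 + 2 + imm -4 = 0xa596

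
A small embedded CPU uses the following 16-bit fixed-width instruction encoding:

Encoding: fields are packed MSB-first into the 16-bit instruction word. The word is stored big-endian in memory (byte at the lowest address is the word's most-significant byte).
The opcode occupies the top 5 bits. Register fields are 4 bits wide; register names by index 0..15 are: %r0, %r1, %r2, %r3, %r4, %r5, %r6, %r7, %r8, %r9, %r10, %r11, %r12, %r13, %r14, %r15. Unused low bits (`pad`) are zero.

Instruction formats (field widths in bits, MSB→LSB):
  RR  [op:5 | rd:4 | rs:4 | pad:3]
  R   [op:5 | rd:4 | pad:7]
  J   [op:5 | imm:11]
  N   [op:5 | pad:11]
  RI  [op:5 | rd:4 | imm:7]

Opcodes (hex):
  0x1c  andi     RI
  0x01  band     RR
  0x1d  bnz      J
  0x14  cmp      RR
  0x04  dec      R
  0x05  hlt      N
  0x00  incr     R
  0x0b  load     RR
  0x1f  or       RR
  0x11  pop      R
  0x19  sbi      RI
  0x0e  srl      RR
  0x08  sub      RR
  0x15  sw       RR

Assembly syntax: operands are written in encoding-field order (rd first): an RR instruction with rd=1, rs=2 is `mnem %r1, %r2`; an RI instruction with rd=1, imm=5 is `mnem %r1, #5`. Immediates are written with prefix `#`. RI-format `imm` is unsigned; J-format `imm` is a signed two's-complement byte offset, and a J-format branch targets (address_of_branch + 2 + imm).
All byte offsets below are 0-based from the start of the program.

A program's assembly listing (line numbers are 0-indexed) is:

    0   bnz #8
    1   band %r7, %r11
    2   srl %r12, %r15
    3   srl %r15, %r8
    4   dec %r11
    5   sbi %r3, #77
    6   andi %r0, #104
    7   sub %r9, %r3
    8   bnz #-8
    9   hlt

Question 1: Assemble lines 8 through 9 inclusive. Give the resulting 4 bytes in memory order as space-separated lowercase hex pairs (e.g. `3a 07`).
L8: bnz op=0x1d:5|imm=-8:11 ⇒ 0xeff8 ⇒ big ef f8
L9: hlt op=0x5:5|pad=0:11 ⇒ 0x2800 ⇒ big 28 00

ef f8 28 00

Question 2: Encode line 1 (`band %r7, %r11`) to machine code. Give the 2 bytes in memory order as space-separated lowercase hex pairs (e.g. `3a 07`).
L1: band op=0x1:5|rd=7:4|rs=11:4|pad=0:3 ⇒ 0x0bd8 ⇒ big 0b d8

0b d8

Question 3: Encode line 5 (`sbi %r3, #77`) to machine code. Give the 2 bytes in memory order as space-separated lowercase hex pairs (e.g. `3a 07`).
c9 cd

5. sbi fields op=0x19:5|rd=3:4|imm=77:7 → word c9cdh → c9 cd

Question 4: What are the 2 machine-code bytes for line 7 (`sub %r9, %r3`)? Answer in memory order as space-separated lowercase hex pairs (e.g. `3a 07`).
44 98

line 7 (sub): pack op=0x8:5|rd=9:4|rs=3:4|pad=0:3 = 0x4498; big→ 44 98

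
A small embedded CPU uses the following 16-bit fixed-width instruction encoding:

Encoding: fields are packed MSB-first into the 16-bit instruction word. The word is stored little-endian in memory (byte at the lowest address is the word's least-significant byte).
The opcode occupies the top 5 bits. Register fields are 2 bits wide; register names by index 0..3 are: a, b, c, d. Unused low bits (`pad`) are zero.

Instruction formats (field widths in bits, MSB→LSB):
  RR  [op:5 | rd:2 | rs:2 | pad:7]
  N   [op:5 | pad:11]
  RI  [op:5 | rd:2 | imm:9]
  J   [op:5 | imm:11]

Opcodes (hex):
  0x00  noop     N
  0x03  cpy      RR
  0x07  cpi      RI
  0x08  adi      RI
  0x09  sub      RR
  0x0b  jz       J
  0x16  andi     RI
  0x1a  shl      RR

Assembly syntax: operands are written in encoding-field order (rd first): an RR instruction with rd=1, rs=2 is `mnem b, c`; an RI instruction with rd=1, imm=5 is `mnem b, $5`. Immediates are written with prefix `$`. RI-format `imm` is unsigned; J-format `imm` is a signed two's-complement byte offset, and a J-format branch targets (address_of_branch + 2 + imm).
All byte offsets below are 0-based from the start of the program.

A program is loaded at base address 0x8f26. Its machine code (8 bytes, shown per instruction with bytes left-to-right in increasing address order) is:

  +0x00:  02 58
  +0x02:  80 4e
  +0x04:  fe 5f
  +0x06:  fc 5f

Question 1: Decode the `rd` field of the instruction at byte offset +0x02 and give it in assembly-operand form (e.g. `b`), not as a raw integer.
+0x02: 80 4e ⇒ word 0x4e80 (little)
  opcode bits[15:11]=0x9: sub/RR
  rd@[10:9]=0x3 ⇒ d
  rs@[8:7]=0x1 ⇒ b

d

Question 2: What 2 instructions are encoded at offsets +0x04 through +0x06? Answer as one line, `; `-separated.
@+04  little-endian(fe 5f) = 0x5ffe
  op=0x5ffe>>11=0xb ⇒ jz (J)
  imm@[10:0]=0x7fe (s11→-2) ⇒ $-2
@+06  little-endian(fc 5f) = 0x5ffc
  op=0x5ffc>>11=0xb ⇒ jz (J)
  imm@[10:0]=0x7fc (s11→-4) ⇒ $-4

jz $-2; jz $-4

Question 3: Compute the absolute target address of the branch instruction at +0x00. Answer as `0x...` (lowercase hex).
+0x00: 02 58 ⇒ word 0x5802 (little)
  top 5b → 0xb → jz [J]
  imm@[10:0]=0x2 ⇒ $2
  target = base 0x8f26 + off 0x00 + 2 + imm 2 = 0x8f2a

0x8f2a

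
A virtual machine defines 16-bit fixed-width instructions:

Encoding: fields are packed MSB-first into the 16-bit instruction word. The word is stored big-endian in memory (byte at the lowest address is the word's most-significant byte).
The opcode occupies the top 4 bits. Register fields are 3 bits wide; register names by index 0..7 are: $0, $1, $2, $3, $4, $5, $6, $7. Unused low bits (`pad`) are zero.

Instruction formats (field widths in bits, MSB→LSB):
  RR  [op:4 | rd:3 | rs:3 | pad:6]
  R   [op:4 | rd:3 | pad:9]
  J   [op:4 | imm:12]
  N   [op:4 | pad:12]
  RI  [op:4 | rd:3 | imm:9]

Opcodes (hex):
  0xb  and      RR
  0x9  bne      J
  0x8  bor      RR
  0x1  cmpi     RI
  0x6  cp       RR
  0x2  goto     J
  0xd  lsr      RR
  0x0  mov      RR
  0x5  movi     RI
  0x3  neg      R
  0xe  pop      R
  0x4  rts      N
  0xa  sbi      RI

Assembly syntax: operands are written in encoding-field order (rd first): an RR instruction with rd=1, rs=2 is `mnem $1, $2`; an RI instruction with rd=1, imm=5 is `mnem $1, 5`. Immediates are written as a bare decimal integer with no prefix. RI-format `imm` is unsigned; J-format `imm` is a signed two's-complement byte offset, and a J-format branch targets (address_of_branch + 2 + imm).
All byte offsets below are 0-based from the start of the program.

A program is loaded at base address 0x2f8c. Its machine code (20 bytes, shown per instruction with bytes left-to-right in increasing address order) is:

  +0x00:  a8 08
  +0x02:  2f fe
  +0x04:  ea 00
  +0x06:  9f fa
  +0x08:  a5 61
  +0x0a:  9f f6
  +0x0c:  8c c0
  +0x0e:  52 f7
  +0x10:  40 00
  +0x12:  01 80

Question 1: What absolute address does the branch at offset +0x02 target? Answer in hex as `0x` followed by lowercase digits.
[02] 2f fe → 0x2ffe
  op=0x2ffe>>12=0x2 ⇒ goto (J)
  [11:0] imm=4094 (s12→-2) = -2
  target = base 0x2f8c + off 0x02 + 2 + imm -2 = 0x2f8e

0x2f8e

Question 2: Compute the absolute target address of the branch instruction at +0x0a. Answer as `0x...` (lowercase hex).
+0x0a: 9f f6 ⇒ word 0x9ff6 (big)
  op=0x9ff6>>12=0x9 ⇒ bne (J)
  [11:0] imm=4086 (s12→-10) = -10
  target = base 0x2f8c + off 0x0a + 2 + imm -10 = 0x2f8e

0x2f8e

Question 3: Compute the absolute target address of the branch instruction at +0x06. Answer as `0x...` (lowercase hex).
off 0x06: read 9f fa as big → 0x9ffa
  op=0x9ffa>>12=0x9 ⇒ bne (J)
  [11:0] imm=4090 (s12→-6) = -6
  target = base 0x2f8c + off 0x06 + 2 + imm -6 = 0x2f8e

0x2f8e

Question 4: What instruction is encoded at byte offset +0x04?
pop $5

off 0x04: read ea 00 as big → 0xea00
  top 4b → 0xe → pop [R]
  rd: (w>>9)&0x7=0x5 → $5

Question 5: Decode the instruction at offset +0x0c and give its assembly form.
bor $6, $3

@+0c  big-endian(8c c0) = 0x8cc0
  top 4b → 0x8 → bor [RR]
  rd: (w>>9)&0x7=0x6 → $6
  rs: (w>>6)&0x7=0x3 → $3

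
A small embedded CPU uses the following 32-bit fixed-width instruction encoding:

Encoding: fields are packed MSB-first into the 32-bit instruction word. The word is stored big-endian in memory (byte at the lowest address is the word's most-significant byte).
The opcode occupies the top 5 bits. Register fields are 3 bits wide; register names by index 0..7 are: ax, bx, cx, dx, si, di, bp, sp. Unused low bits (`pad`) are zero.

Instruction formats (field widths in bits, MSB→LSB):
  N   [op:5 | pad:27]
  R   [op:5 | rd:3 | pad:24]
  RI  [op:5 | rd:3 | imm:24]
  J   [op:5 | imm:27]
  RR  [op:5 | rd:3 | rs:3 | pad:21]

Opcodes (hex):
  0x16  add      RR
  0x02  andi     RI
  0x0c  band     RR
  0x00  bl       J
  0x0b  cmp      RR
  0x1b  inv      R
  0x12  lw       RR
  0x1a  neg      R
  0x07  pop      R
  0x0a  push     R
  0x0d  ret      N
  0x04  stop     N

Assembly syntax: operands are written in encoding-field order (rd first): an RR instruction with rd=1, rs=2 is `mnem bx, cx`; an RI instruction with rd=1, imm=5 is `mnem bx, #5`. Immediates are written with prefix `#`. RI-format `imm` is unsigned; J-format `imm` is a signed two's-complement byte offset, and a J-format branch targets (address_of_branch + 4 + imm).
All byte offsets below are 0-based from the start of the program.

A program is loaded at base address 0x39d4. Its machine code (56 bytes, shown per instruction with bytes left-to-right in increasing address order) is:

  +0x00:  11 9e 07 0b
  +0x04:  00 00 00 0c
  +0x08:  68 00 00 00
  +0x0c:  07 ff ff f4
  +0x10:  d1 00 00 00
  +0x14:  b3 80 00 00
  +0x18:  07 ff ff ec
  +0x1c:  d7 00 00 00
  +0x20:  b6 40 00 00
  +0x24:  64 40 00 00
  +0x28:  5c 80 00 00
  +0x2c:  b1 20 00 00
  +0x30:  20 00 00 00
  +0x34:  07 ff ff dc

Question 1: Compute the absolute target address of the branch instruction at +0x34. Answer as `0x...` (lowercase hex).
+0x34: 07 ff ff dc ⇒ word 0x07ffffdc (big)
  top 5b → 0x0 → bl [J]
  imm@[26:0]=0x7ffffdc (s27→-36) ⇒ #-36
  target = base 0x39d4 + off 0x34 + 4 + imm -36 = 0x39e8

0x39e8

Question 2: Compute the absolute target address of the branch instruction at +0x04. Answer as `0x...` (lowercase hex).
0x39e8

[04] 00 00 00 0c → 0x0000000c
  top 5b → 0x0 → bl [J]
  imm: (w>>0)&0x7ffffff=0xc → #12
  target = base 0x39d4 + off 0x04 + 4 + imm 12 = 0x39e8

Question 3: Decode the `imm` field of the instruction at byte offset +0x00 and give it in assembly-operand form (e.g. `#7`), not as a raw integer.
@+00  big-endian(11 9e 07 0b) = 0x119e070b
  top 5b → 0x2 → andi [RI]
  rd@[26:24]=0x1 ⇒ bx
  imm@[23:0]=0x9e070b ⇒ #10356491

#10356491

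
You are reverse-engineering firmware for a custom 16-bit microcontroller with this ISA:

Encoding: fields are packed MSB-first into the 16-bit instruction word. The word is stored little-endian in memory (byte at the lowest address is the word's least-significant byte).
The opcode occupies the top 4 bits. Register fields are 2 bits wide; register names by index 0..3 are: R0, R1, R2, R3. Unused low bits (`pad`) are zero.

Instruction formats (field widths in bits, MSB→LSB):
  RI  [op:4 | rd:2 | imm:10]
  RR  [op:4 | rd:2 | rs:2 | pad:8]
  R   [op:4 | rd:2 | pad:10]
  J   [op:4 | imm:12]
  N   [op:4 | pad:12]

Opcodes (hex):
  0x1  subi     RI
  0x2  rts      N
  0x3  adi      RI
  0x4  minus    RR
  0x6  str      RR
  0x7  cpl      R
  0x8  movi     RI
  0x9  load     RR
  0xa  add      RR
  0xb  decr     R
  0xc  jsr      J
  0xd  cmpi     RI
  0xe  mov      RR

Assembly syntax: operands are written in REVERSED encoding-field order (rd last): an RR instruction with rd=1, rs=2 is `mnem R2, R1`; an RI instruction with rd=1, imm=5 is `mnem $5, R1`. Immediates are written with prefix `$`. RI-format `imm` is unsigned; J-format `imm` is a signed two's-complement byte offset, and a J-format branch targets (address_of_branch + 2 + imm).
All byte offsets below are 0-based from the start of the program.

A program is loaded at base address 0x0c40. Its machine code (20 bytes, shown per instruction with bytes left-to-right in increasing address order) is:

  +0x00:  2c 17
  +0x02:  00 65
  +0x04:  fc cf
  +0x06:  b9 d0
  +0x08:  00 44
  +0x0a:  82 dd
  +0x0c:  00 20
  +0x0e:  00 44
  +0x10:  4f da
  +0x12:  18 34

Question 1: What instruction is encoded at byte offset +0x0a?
cmpi $386, R3

off 0x0a: read 82 dd as little → 0xdd82
  top 4b → 0xd → cmpi [RI]
  rd@[11:10]=0x3 ⇒ R3
  imm@[9:0]=0x182 ⇒ $386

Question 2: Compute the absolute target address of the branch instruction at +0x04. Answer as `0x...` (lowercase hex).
0x0c42

@+04  little-endian(fc cf) = 0xcffc
  op=0xcffc>>12=0xc ⇒ jsr (J)
  [11:0] imm=4092 (s12→-4) = $-4
  target = base 0x0c40 + off 0x04 + 2 + imm -4 = 0x0c42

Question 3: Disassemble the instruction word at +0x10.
cmpi $591, R2

[10] 4f da → 0xda4f
  top 4b → 0xd → cmpi [RI]
  rd@[11:10]=0x2 ⇒ R2
  imm@[9:0]=0x24f ⇒ $591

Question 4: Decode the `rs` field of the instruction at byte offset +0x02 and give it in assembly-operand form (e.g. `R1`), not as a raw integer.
R1

[02] 00 65 → 0x6500
  op=0x6500>>12=0x6 ⇒ str (RR)
  [11:10] rd=1 = R1
  [9:8] rs=1 = R1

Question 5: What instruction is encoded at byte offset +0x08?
@+08  little-endian(00 44) = 0x4400
  opcode bits[15:12]=0x4: minus/RR
  rd: (w>>10)&0x3=0x1 → R1
  rs: (w>>8)&0x3=0x0 → R0

minus R0, R1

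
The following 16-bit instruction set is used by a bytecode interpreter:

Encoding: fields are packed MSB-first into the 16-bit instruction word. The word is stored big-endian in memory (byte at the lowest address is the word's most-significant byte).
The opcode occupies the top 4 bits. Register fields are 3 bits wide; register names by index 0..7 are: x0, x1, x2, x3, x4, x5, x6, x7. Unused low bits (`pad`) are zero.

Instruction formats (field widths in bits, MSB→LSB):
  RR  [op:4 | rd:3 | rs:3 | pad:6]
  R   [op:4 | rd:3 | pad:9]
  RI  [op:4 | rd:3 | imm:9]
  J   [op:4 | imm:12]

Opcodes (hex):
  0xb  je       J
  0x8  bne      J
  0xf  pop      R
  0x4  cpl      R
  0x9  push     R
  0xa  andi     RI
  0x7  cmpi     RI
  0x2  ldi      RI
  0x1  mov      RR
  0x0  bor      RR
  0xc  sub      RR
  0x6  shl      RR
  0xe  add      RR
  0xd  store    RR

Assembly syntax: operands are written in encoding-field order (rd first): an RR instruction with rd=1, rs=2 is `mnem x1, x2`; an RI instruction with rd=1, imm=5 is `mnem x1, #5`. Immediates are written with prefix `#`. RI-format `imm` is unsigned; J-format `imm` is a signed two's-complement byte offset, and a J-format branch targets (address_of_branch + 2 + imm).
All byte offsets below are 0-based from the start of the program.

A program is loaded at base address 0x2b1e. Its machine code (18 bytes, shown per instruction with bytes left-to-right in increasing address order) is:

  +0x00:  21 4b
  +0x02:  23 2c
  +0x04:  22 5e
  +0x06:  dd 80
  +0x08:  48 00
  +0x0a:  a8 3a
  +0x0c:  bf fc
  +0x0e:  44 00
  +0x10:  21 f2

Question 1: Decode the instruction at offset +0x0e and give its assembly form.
cpl x2

+0x0e: 44 00 ⇒ word 0x4400 (big)
  op=0x4400>>12=0x4 ⇒ cpl (R)
  rd: (w>>9)&0x7=0x2 → x2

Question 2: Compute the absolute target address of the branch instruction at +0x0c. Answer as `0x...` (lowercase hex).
@+0c  big-endian(bf fc) = 0xbffc
  opcode bits[15:12]=0xb: je/J
  imm@[11:0]=0xffc (s12→-4) ⇒ #-4
  target = base 0x2b1e + off 0x0c + 2 + imm -4 = 0x2b28

0x2b28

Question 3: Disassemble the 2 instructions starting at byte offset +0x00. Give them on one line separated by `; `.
ldi x0, #331; ldi x1, #300

[00] 21 4b → 0x214b
  opcode bits[15:12]=0x2: ldi/RI
  rd@[11:9]=0x0 ⇒ x0
  imm@[8:0]=0x14b ⇒ #331
[02] 23 2c → 0x232c
  opcode bits[15:12]=0x2: ldi/RI
  rd@[11:9]=0x1 ⇒ x1
  imm@[8:0]=0x12c ⇒ #300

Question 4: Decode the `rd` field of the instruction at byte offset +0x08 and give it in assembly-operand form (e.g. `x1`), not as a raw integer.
@+08  big-endian(48 00) = 0x4800
  op=0x4800>>12=0x4 ⇒ cpl (R)
  rd: (w>>9)&0x7=0x4 → x4

x4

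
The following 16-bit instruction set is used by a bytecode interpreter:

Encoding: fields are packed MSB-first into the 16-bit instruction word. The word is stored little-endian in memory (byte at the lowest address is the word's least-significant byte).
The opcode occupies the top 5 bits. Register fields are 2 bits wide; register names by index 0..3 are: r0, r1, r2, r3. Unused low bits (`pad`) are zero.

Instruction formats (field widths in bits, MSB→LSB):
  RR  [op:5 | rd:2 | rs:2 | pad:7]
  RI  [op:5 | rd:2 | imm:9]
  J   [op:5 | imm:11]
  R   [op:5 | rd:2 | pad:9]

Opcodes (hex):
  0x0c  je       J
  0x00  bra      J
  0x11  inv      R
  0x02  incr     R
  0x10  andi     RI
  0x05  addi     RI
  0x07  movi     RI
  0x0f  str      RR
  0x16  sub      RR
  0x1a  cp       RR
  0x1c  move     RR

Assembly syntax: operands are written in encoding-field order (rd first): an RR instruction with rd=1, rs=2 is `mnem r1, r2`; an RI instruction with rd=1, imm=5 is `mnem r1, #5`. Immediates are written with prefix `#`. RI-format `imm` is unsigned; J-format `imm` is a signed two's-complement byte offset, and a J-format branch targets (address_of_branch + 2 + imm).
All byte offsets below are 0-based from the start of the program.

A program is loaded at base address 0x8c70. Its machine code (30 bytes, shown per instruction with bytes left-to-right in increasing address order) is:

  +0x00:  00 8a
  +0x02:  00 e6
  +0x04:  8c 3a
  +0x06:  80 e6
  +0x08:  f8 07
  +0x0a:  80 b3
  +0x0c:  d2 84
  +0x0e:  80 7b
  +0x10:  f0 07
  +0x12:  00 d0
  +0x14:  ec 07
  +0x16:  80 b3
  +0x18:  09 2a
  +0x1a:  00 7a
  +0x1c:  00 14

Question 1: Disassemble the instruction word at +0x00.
[00] 00 8a → 0x8a00
  op=0x8a00>>11=0x11 ⇒ inv (R)
  rd: (w>>9)&0x3=0x1 → r1

inv r1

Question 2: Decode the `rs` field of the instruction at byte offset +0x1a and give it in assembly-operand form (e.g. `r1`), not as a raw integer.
+0x1a: 00 7a ⇒ word 0x7a00 (little)
  opcode bits[15:11]=0xf: str/RR
  rd: (w>>9)&0x3=0x1 → r1
  rs: (w>>7)&0x3=0x0 → r0

r0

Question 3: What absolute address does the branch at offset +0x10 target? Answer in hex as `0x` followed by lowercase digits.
+0x10: f0 07 ⇒ word 0x07f0 (little)
  opcode bits[15:11]=0x0: bra/J
  imm@[10:0]=0x7f0 (s11→-16) ⇒ #-16
  target = base 0x8c70 + off 0x10 + 2 + imm -16 = 0x8c72

0x8c72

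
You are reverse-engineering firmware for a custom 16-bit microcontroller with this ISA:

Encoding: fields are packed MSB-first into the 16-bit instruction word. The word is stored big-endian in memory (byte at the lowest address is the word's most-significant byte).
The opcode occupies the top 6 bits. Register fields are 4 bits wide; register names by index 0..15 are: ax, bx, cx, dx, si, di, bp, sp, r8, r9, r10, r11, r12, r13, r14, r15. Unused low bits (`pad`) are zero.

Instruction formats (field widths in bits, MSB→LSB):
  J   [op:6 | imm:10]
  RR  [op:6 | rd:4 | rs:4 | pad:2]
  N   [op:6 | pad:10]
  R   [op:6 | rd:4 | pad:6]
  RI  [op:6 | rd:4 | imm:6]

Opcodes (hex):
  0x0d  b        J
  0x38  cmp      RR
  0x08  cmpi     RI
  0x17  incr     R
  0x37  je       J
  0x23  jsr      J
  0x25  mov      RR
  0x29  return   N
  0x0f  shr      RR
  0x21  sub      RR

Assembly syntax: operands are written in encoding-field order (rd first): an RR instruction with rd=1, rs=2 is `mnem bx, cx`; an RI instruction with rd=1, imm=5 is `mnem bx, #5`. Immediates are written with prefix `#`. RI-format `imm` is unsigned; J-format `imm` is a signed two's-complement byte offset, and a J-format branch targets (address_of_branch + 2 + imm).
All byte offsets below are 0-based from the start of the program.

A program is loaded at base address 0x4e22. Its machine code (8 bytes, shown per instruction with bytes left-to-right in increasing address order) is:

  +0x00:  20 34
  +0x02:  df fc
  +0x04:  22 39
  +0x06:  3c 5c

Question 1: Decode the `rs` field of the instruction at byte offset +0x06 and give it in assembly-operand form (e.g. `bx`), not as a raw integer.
sp

+0x06: 3c 5c ⇒ word 0x3c5c (big)
  top 6b → 0xf → shr [RR]
  rd: (w>>6)&0xf=0x1 → bx
  rs: (w>>2)&0xf=0x7 → sp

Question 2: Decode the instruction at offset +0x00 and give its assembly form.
[00] 20 34 → 0x2034
  opcode bits[15:10]=0x8: cmpi/RI
  rd@[9:6]=0x0 ⇒ ax
  imm@[5:0]=0x34 ⇒ #52

cmpi ax, #52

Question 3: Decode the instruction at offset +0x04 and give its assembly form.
cmpi r8, #57

[04] 22 39 → 0x2239
  top 6b → 0x8 → cmpi [RI]
  rd@[9:6]=0x8 ⇒ r8
  imm@[5:0]=0x39 ⇒ #57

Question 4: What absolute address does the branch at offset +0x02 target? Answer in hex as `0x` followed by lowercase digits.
[02] df fc → 0xdffc
  op=0xdffc>>10=0x37 ⇒ je (J)
  imm@[9:0]=0x3fc (s10→-4) ⇒ #-4
  target = base 0x4e22 + off 0x02 + 2 + imm -4 = 0x4e22

0x4e22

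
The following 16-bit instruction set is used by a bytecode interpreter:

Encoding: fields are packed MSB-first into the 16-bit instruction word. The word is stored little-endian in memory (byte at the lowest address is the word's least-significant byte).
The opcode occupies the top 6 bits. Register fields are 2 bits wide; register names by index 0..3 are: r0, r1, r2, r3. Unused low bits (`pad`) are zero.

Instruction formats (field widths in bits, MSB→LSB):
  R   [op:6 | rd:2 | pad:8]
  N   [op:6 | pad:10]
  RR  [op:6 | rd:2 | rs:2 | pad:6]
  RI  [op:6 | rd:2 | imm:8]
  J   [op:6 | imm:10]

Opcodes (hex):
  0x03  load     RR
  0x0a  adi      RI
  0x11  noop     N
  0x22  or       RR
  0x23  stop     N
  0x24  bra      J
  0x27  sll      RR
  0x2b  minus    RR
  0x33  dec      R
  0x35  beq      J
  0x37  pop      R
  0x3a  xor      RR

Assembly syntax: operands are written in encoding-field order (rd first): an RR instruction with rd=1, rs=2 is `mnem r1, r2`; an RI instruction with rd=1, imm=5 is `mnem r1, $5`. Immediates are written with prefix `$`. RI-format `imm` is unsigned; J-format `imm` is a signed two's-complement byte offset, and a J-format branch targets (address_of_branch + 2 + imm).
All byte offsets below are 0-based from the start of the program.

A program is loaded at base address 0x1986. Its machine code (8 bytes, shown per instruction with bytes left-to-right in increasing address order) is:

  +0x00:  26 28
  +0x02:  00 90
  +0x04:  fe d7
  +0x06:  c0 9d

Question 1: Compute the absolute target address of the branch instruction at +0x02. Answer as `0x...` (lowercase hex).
0x198a

+0x02: 00 90 ⇒ word 0x9000 (little)
  op=0x9000>>10=0x24 ⇒ bra (J)
  imm: (w>>0)&0x3ff=0x0 → $0
  target = base 0x1986 + off 0x02 + 2 + imm 0 = 0x198a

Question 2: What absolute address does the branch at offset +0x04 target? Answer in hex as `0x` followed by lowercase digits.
[04] fe d7 → 0xd7fe
  op=0xd7fe>>10=0x35 ⇒ beq (J)
  imm@[9:0]=0x3fe (s10→-2) ⇒ $-2
  target = base 0x1986 + off 0x04 + 2 + imm -2 = 0x198a

0x198a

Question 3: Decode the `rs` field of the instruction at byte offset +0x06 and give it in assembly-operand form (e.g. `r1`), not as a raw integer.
@+06  little-endian(c0 9d) = 0x9dc0
  opcode bits[15:10]=0x27: sll/RR
  [9:8] rd=1 = r1
  [7:6] rs=3 = r3

r3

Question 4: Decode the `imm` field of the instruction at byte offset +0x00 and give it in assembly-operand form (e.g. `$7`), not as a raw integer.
+0x00: 26 28 ⇒ word 0x2826 (little)
  op=0x2826>>10=0xa ⇒ adi (RI)
  rd: (w>>8)&0x3=0x0 → r0
  imm: (w>>0)&0xff=0x26 → $38

$38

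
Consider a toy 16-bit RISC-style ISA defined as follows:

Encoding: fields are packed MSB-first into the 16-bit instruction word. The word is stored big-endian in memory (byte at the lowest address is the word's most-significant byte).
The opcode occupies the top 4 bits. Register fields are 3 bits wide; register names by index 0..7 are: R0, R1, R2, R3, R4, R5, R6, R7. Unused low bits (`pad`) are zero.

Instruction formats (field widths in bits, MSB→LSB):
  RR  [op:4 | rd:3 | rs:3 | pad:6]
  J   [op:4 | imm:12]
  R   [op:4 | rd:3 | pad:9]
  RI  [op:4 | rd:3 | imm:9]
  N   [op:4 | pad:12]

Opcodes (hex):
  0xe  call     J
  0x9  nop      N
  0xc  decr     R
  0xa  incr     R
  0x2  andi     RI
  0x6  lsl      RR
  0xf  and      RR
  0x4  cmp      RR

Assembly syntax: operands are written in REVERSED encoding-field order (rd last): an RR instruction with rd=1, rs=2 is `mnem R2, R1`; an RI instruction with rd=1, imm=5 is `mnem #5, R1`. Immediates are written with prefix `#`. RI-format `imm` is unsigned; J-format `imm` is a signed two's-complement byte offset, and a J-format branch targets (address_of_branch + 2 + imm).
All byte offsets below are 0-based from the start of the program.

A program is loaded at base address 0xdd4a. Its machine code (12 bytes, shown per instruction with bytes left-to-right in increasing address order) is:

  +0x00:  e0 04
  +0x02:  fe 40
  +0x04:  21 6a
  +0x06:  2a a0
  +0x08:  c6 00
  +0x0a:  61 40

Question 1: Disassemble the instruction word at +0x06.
andi #160, R5

+0x06: 2a a0 ⇒ word 0x2aa0 (big)
  op=0x2aa0>>12=0x2 ⇒ andi (RI)
  rd@[11:9]=0x5 ⇒ R5
  imm@[8:0]=0xa0 ⇒ #160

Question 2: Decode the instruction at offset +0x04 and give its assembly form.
andi #362, R0

off 0x04: read 21 6a as big → 0x216a
  op=0x216a>>12=0x2 ⇒ andi (RI)
  rd@[11:9]=0x0 ⇒ R0
  imm@[8:0]=0x16a ⇒ #362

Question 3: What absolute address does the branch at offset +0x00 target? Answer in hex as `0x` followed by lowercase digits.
[00] e0 04 → 0xe004
  op=0xe004>>12=0xe ⇒ call (J)
  [11:0] imm=4 = #4
  target = base 0xdd4a + off 0x00 + 2 + imm 4 = 0xdd50

0xdd50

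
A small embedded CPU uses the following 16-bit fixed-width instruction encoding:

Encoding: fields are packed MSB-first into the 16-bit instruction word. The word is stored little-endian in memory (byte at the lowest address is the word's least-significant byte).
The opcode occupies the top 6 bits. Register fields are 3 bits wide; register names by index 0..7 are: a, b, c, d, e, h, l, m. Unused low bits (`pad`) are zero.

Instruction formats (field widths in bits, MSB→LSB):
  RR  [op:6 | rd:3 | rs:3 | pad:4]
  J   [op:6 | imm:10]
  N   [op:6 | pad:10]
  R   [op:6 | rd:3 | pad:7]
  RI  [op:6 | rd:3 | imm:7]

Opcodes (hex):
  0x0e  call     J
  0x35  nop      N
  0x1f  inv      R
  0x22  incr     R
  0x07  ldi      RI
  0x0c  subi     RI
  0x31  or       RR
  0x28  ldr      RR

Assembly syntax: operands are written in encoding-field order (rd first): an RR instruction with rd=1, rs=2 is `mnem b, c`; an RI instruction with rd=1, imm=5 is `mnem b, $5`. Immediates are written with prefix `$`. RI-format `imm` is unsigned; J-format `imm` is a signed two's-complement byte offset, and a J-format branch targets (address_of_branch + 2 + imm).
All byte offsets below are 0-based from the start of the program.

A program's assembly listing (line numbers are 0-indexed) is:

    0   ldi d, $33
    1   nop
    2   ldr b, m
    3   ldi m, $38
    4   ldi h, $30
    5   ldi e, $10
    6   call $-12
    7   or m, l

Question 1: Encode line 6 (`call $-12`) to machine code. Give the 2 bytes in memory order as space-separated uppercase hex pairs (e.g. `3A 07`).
F4 3B

6. call fields op=0xe:6|imm=-12:10 → word 3bf4h → f4 3b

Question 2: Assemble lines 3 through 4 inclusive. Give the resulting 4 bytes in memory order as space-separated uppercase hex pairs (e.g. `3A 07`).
3. ldi fields op=0x7:6|rd=7:3|imm=38:7 → word 1fa6h → a6 1f
4. ldi fields op=0x7:6|rd=5:3|imm=30:7 → word 1e9eh → 9e 1e

A6 1F 9E 1E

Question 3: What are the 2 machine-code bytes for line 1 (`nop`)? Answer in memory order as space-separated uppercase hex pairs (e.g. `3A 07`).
00 D4

L1: nop op=0x35:6|pad=0:10 ⇒ 0xd400 ⇒ little 00 d4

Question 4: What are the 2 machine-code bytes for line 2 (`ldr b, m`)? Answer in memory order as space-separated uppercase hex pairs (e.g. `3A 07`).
F0 A0

2. ldr fields op=0x28:6|rd=1:3|rs=7:3|pad=0:4 → word a0f0h → f0 a0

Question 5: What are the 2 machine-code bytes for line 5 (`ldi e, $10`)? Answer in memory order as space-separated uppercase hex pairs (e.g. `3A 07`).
L5: ldi op=0x7:6|rd=4:3|imm=10:7 ⇒ 0x1e0a ⇒ little 0a 1e

0A 1E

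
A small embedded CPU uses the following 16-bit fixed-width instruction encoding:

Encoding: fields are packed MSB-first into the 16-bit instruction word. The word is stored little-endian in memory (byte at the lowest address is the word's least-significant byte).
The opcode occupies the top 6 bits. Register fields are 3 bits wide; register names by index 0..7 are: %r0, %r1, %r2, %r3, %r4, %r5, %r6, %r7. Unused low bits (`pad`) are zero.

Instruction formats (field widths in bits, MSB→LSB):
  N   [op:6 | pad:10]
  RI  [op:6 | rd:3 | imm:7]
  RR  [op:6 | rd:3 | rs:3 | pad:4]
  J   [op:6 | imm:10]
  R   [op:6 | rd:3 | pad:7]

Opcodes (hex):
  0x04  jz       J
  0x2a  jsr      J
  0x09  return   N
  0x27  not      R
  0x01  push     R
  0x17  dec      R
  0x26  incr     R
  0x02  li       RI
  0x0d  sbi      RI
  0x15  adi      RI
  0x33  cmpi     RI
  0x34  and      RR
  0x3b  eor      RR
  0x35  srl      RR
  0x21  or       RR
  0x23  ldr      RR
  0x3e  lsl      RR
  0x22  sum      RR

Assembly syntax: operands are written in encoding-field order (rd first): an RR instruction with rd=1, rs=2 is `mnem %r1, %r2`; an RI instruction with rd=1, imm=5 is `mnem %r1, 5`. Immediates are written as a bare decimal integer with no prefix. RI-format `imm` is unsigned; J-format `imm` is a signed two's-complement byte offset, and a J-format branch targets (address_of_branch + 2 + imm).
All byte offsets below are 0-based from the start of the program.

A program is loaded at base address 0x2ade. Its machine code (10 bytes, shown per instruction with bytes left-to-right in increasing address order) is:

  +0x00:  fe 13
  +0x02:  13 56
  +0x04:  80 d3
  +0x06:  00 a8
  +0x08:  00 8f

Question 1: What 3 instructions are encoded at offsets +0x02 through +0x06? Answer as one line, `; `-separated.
@+02  little-endian(13 56) = 0x5613
  op=0x5613>>10=0x15 ⇒ adi (RI)
  [9:7] rd=4 = %r4
  [6:0] imm=19 = 19
@+04  little-endian(80 d3) = 0xd380
  op=0xd380>>10=0x34 ⇒ and (RR)
  [9:7] rd=7 = %r7
  [6:4] rs=0 = %r0
@+06  little-endian(00 a8) = 0xa800
  op=0xa800>>10=0x2a ⇒ jsr (J)
  [9:0] imm=0 = 0

adi %r4, 19; and %r7, %r0; jsr 0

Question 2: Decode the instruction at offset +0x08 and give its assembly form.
ldr %r6, %r0

[08] 00 8f → 0x8f00
  opcode bits[15:10]=0x23: ldr/RR
  rd: (w>>7)&0x7=0x6 → %r6
  rs: (w>>4)&0x7=0x0 → %r0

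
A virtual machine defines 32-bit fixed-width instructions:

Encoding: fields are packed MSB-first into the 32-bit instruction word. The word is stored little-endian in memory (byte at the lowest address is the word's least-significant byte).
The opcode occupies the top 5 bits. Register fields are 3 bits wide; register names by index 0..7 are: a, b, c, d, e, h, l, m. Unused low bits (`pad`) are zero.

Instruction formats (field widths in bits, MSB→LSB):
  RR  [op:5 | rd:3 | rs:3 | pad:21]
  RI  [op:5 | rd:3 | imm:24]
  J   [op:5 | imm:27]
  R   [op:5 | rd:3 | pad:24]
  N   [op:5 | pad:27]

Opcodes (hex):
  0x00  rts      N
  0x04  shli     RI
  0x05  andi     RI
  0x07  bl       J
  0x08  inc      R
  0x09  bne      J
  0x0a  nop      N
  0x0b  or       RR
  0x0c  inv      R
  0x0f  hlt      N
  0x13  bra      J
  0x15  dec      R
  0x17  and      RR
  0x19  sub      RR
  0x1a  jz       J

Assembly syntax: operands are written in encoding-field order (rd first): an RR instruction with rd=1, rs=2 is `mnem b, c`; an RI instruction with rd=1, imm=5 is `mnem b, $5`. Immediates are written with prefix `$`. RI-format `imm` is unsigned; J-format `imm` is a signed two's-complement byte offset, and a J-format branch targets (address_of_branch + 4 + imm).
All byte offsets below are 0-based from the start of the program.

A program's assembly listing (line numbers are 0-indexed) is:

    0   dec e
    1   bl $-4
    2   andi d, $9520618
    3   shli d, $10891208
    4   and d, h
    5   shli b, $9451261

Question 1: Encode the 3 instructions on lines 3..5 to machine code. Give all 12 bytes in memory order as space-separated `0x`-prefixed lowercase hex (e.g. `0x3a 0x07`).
L3: shli op=0x4:5|rd=3:3|imm=10891208:24 ⇒ 0x23a62fc8 ⇒ little c8 2f a6 23
L4: and op=0x17:5|rd=3:3|rs=5:3|pad=0:21 ⇒ 0xbba00000 ⇒ little 00 00 a0 bb
L5: shli op=0x4:5|rd=1:3|imm=9451261:24 ⇒ 0x219036fd ⇒ little fd 36 90 21

0xc8 0x2f 0xa6 0x23 0x00 0x00 0xa0 0xbb 0xfd 0x36 0x90 0x21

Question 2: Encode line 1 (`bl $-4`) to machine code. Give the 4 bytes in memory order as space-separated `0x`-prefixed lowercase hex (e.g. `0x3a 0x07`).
0xfc 0xff 0xff 0x3f

L1: bl op=0x7:5|imm=-4:27 ⇒ 0x3ffffffc ⇒ little fc ff ff 3f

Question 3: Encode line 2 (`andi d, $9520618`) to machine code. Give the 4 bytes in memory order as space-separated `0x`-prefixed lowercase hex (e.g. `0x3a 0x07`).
line 2 (andi): pack op=0x5:5|rd=3:3|imm=9520618:24 = 0x2b9145ea; little→ ea 45 91 2b

0xea 0x45 0x91 0x2b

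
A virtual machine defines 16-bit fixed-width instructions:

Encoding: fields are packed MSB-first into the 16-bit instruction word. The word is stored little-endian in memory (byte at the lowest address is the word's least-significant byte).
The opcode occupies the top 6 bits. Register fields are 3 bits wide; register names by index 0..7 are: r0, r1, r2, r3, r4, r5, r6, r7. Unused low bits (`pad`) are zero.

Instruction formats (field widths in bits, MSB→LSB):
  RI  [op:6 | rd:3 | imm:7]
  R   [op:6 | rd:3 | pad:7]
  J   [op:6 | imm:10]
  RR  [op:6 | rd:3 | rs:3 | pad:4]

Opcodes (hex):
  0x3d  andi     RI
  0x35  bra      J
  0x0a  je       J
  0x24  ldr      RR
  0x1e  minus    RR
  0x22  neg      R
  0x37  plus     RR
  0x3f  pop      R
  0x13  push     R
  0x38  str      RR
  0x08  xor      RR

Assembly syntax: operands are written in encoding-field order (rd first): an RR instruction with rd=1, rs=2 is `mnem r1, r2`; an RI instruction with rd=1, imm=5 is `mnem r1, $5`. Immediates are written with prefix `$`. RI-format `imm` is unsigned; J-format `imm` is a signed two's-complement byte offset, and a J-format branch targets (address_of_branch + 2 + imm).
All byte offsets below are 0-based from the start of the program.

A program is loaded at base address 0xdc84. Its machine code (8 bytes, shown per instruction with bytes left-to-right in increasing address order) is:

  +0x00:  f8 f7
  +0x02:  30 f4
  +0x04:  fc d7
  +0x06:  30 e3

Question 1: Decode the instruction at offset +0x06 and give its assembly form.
str r6, r3

+0x06: 30 e3 ⇒ word 0xe330 (little)
  top 6b → 0x38 → str [RR]
  [9:7] rd=6 = r6
  [6:4] rs=3 = r3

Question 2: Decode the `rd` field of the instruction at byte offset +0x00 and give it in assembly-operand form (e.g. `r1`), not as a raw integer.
r7

+0x00: f8 f7 ⇒ word 0xf7f8 (little)
  op=0xf7f8>>10=0x3d ⇒ andi (RI)
  [9:7] rd=7 = r7
  [6:0] imm=120 = $120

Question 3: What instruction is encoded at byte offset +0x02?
andi r0, $48

[02] 30 f4 → 0xf430
  opcode bits[15:10]=0x3d: andi/RI
  rd: (w>>7)&0x7=0x0 → r0
  imm: (w>>0)&0x7f=0x30 → $48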